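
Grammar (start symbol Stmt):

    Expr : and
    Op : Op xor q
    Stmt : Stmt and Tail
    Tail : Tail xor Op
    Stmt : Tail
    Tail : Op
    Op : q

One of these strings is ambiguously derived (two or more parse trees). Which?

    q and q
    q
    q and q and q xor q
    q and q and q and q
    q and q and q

q and q: 1 tree
q: 1 tree
q and q and q xor q: 2 trees
q and q and q and q: 1 tree
q and q and q: 1 tree

q and q and q xor q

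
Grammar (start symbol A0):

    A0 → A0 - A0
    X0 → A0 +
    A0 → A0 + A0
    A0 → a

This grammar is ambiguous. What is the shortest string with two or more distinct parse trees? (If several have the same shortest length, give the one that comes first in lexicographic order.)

length 1: no string has ≥2 trees
length 3: no string has ≥2 trees
length 5: a + a + a has 2 parse trees

Two derivations of a + a + a:
  A0 ⇒ A0 + A0 ⇒ A0 + A0 + A0 ⇒ a + A0 + A0 ⇒ a + a + A0 ⇒ a + a + a
  A0 ⇒ A0 + A0 ⇒ a + A0 ⇒ a + A0 + A0 ⇒ a + a + A0 ⇒ a + a + a

a + a + a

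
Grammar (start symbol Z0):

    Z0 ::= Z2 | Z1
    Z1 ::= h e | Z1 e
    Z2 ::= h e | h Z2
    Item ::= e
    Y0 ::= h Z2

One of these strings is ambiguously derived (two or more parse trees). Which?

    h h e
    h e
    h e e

h h e: 1 tree
h e: 2 trees
h e e: 1 tree

h e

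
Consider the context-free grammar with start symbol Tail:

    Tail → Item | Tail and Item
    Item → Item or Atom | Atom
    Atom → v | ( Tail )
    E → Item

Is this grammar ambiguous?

Unambiguous

(E is unreachable from Tail, so its rules don't affect L(Tail).) The grammar is stratified — Tail handles 'and' (left-recursive), Item handles 'or', Atom atoms. Each operator has a fixed associativity and precedence level, so every string has one parse.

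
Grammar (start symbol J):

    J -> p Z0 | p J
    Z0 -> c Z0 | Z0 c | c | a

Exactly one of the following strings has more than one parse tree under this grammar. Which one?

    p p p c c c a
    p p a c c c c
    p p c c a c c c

p p c c a c c c

p p p c c c a: 1 tree
p p a c c c c: 1 tree
p p c c a c c c: 10 trees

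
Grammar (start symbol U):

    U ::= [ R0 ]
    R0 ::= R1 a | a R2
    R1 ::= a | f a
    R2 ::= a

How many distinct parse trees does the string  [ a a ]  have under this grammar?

Parse trees for [ a a ]:
  [U [ [R0 [R1 a] a] ]]
  [U [ [R0 a [R2 a]] ]]

2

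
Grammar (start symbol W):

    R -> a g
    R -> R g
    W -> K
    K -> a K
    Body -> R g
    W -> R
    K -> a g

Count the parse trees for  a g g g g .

1

Parse trees for a g g g g:
  [W [R [R [R [R a g] g] g] g]]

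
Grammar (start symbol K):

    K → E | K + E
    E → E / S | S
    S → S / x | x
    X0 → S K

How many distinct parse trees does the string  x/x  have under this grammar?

Parse trees for x/x:
  [K [E [E [S x]] / [S x]]]
  [K [E [S [S x] / x]]]

2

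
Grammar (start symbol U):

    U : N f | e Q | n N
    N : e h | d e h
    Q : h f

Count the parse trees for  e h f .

Parse trees for e h f:
  [U [N e h] f]
  [U e [Q h f]]

2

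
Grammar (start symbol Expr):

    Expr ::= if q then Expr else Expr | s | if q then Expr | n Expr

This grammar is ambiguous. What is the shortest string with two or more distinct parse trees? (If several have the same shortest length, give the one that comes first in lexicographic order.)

length 1: no string has ≥2 trees
length 2: no string has ≥2 trees
length 3: no string has ≥2 trees
length 4: no string has ≥2 trees
length 5: no string has ≥2 trees
length 6: no string has ≥2 trees
length 7: no string has ≥2 trees
length 8: no string has ≥2 trees
length 9: if q then if q then s else s has 2 parse trees

Two derivations of if q then if q then s else s:
  Expr ⇒ if q then Expr else Expr ⇒ if q then if q then Expr else Expr ⇒ if q then if q then s else Expr ⇒ if q then if q then s else s
  Expr ⇒ if q then Expr ⇒ if q then if q then Expr else Expr ⇒ if q then if q then s else Expr ⇒ if q then if q then s else s

if q then if q then s else s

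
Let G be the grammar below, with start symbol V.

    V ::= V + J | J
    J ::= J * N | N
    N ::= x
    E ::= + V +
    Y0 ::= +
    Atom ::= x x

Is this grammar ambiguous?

Only V, J, N are reachable from V; ignoring the rest: V → V + J | J  ;  J → J * N | N  — a left-associative chain with N at the bottom. Each string factors uniquely by precedence.

Unambiguous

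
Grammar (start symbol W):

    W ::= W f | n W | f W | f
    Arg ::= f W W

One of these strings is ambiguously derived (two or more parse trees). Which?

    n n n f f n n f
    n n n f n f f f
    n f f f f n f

n n n f n f f f

n n n f f n n f: 1 tree
n n n f n f f f: 29 trees
n f f f f n f: 1 tree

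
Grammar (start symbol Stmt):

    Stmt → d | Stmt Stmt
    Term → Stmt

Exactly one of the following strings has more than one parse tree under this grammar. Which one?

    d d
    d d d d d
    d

d d d d d

d d: 1 tree
d d d d d: 14 trees
d: 1 tree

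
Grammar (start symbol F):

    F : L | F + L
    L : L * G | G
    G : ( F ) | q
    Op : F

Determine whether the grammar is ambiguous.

Only F, L, G are reachable from F; ignoring the rest: This is a standard precedence ladder (F over L over G), with each level left-recursive on its own operator ('+' at F, '*' at L). That structure is LR(1), hence unambiguous.

Unambiguous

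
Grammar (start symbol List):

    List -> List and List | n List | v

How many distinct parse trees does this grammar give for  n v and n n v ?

Parse trees for n v and n n v:
  [List [List n [List v]] and [List n [List n [List v]]]]
  [List n [List [List v] and [List n [List n [List v]]]]]

2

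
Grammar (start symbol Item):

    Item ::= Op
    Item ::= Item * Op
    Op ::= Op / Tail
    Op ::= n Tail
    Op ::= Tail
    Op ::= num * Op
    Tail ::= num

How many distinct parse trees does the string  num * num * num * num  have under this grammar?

8

Parse trees for num * num * num * num:
  [Item [Op num * [Op num * [Op num * [Op [Tail num]]]]]]
  [Item [Item [Op [Tail num]]] * [Op num * [Op num * [Op [Tail num]]]]]
  [Item [Item [Op num * [Op [Tail num]]]] * [Op num * [Op [Tail num]]]]
  [Item [Item [Item [Op [Tail num]]] * [Op [Tail num]]] * [Op num * [Op [Tail num]]]]
  [Item [Item [Op num * [Op num * [Op [Tail num]]]]] * [Op [Tail num]]]
  [Item [Item [Item [Op [Tail num]]] * [Op num * [Op [Tail num]]]] * [Op [Tail num]]]
  [Item [Item [Item [Op num * [Op [Tail num]]]] * [Op [Tail num]]] * [Op [Tail num]]]
  [Item [Item [Item [Item [Op [Tail num]]] * [Op [Tail num]]] * [Op [Tail num]]] * [Op [Tail num]]]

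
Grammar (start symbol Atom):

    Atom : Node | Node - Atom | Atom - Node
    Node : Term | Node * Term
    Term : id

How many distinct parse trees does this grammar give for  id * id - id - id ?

Parse trees for id * id - id - id:
  [Atom [Node [Node [Term id]] * [Term id]] - [Atom [Node [Term id]] - [Atom [Node [Term id]]]]]
  [Atom [Node [Node [Term id]] * [Term id]] - [Atom [Atom [Node [Term id]]] - [Node [Term id]]]]
  [Atom [Atom [Node [Node [Term id]] * [Term id]] - [Atom [Node [Term id]]]] - [Node [Term id]]]
  [Atom [Atom [Atom [Node [Node [Term id]] * [Term id]]] - [Node [Term id]]] - [Node [Term id]]]

4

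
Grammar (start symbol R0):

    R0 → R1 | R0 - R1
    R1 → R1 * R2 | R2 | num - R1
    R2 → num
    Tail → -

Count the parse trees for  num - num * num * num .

4

Parse trees for num - num * num * num:
  [R0 [R1 [R1 [R1 num - [R1 [R2 num]]] * [R2 num]] * [R2 num]]]
  [R0 [R1 [R1 num - [R1 [R1 [R2 num]] * [R2 num]]] * [R2 num]]]
  [R0 [R1 num - [R1 [R1 [R1 [R2 num]] * [R2 num]] * [R2 num]]]]
  [R0 [R0 [R1 [R2 num]]] - [R1 [R1 [R1 [R2 num]] * [R2 num]] * [R2 num]]]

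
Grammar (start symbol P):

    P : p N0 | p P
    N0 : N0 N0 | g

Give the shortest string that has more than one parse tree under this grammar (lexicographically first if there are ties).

p g g g

length 2: no string has ≥2 trees
length 3: no string has ≥2 trees
length 4: p g g g has 2 parse trees

Two derivations of p g g g:
  P ⇒ p N0 ⇒ p N0 N0 ⇒ p N0 N0 N0 ⇒ p g N0 N0 ⇒ p g g N0 ⇒ p g g g
  P ⇒ p N0 ⇒ p N0 N0 ⇒ p g N0 ⇒ p g N0 N0 ⇒ p g g N0 ⇒ p g g g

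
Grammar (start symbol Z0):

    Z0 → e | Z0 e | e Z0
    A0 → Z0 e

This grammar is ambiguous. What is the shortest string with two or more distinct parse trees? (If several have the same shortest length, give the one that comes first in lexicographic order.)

length 1: no string has ≥2 trees
length 2: e e has 2 parse trees

Two derivations of e e:
  Z0 ⇒ Z0 e ⇒ e e
  Z0 ⇒ e Z0 ⇒ e e

e e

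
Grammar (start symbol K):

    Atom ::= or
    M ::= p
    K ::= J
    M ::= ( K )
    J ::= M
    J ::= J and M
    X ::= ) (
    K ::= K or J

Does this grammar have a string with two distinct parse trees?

Unambiguous

Only K, J, M are reachable from K; ignoring the rest: The grammar is stratified — K handles 'or' (left-recursive), J handles 'and', M atoms. Each operator has a fixed associativity and precedence level, so every string has one parse.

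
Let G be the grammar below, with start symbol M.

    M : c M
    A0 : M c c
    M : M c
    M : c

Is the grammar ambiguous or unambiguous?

Witness: c c

Derivation 1: M ⇒ c M ⇒ c c
Derivation 2: M ⇒ M c ⇒ c c

Two distinct leftmost derivations for the same string.

Ambiguous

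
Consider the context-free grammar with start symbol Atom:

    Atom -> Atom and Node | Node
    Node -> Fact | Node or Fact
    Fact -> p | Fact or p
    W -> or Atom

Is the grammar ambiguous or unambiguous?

Witness: p or p

Derivation 1: Atom ⇒ Node ⇒ Fact ⇒ Fact or p ⇒ p or p
Derivation 2: Atom ⇒ Node ⇒ Node or Fact ⇒ Fact or Fact ⇒ p or Fact ⇒ p or p

Two distinct leftmost derivations for the same string.

Ambiguous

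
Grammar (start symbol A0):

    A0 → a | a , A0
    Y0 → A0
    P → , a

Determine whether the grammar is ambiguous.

Unambiguous

Only A0 is reachable from A0; ignoring the rest: The reachable grammar is A → atom sep A | atom. Each atom is followed by either the separator (recurse) or end-of-string (stop) — no choice point.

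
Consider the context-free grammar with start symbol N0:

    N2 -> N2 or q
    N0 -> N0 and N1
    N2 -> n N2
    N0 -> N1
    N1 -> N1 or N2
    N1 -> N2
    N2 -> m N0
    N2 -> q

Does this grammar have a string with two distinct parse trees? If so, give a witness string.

Witness: q or q

Derivation 1: N0 ⇒ N1 ⇒ N1 or N2 ⇒ N2 or N2 ⇒ q or N2 ⇒ q or q
Derivation 2: N0 ⇒ N1 ⇒ N2 ⇒ N2 or q ⇒ q or q

Two distinct leftmost derivations for the same string.

Ambiguous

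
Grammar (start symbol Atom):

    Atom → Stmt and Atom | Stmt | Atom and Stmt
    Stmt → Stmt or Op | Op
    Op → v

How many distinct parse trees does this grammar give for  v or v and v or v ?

Parse trees for v or v and v or v:
  [Atom [Stmt [Stmt [Op v]] or [Op v]] and [Atom [Stmt [Stmt [Op v]] or [Op v]]]]
  [Atom [Atom [Stmt [Stmt [Op v]] or [Op v]]] and [Stmt [Stmt [Op v]] or [Op v]]]

2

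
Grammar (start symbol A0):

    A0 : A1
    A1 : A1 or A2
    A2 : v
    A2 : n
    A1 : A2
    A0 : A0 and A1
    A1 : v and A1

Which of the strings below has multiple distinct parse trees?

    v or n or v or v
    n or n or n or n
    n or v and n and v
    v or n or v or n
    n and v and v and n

v or n or v or v: 1 tree
n or n or n or n: 1 tree
n or v and n and v: 1 tree
v or n or v or n: 1 tree
n and v and v and n: 4 trees

n and v and v and n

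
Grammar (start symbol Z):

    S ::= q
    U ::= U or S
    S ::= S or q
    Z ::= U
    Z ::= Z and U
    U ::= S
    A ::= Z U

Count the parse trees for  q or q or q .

Parse trees for q or q or q:
  [Z [U [U [S q]] or [S [S q] or q]]]
  [Z [U [U [U [S q]] or [S q]] or [S q]]]
  [Z [U [U [S [S q] or q]] or [S q]]]
  [Z [U [S [S [S q] or q] or q]]]

4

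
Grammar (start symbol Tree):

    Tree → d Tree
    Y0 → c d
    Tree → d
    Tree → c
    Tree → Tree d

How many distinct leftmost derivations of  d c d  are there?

2

Parse trees for d c d:
  [Tree d [Tree [Tree c] d]]
  [Tree [Tree d [Tree c]] d]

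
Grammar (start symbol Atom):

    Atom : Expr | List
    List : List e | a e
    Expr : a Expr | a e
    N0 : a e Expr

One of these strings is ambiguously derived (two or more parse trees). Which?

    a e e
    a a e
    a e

a e e: 1 tree
a a e: 1 tree
a e: 2 trees

a e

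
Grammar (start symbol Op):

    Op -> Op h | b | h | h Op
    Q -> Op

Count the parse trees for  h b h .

Parse trees for h b h:
  [Op [Op h [Op b]] h]
  [Op h [Op [Op b] h]]

2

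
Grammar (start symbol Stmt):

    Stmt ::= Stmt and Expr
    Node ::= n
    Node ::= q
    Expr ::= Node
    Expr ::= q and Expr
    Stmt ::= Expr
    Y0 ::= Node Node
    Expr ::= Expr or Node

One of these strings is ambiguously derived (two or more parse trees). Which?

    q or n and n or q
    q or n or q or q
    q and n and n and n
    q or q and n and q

q and n and n and n

q or n and n or q: 1 tree
q or n or q or q: 1 tree
q and n and n and n: 2 trees
q or q and n and q: 1 tree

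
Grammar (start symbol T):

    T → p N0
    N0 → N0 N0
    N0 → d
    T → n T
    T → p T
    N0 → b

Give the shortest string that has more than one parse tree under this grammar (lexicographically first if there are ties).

p b b b

length 2: no string has ≥2 trees
length 3: no string has ≥2 trees
length 4: p b b b has 2 parse trees

Two derivations of p b b b:
  T ⇒ p N0 ⇒ p N0 N0 ⇒ p N0 N0 N0 ⇒ p b N0 N0 ⇒ p b b N0 ⇒ p b b b
  T ⇒ p N0 ⇒ p N0 N0 ⇒ p b N0 ⇒ p b N0 N0 ⇒ p b b N0 ⇒ p b b b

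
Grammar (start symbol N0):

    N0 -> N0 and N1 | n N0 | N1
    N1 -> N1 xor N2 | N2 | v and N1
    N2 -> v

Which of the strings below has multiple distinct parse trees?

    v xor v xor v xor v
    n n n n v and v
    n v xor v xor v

v xor v xor v xor v: 1 tree
n n n n v and v: 6 trees
n v xor v xor v: 1 tree

n n n n v and v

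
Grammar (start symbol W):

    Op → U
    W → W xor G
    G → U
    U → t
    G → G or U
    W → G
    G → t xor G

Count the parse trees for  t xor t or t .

3

Parse trees for t xor t or t:
  [W [W [G [U t]]] xor [G [G [U t]] or [U t]]]
  [W [G [G t xor [G [U t]]] or [U t]]]
  [W [G t xor [G [G [U t]] or [U t]]]]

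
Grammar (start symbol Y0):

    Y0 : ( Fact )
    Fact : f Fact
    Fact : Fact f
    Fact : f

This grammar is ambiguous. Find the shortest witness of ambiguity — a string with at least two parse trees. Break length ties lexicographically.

( f f )

length 3: no string has ≥2 trees
length 4: ( f f ) has 2 parse trees

Two derivations of ( f f ):
  Y0 ⇒ ( Fact ) ⇒ ( f Fact ) ⇒ ( f f )
  Y0 ⇒ ( Fact ) ⇒ ( Fact f ) ⇒ ( f f )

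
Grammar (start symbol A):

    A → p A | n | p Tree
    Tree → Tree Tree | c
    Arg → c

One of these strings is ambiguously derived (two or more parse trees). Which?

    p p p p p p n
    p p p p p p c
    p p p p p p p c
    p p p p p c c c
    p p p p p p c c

p p p p p c c c

p p p p p p n: 1 tree
p p p p p p c: 1 tree
p p p p p p p c: 1 tree
p p p p p c c c: 2 trees
p p p p p p c c: 1 tree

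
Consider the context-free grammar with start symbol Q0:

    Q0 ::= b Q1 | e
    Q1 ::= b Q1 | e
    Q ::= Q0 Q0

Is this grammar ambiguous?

Only Q0, Q1 are reachable from Q0; ignoring the rest: The reachable rules are right-linear with at most one rule per (nonterminal, next-terminal) pair. Each input token forces the next rule, so parsing is deterministic.

Unambiguous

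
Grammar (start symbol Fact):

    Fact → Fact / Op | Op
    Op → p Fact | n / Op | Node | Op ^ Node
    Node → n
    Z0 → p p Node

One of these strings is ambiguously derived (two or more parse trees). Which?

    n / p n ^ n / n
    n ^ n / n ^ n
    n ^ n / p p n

n / p n ^ n / n

n / p n ^ n / n: 7 trees
n ^ n / n ^ n: 1 tree
n ^ n / p p n: 1 tree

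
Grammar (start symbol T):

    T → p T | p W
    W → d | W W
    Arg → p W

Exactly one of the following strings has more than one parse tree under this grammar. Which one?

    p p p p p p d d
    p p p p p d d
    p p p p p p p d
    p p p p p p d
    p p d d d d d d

p p d d d d d d

p p p p p p d d: 1 tree
p p p p p d d: 1 tree
p p p p p p p d: 1 tree
p p p p p p d: 1 tree
p p d d d d d d: 42 trees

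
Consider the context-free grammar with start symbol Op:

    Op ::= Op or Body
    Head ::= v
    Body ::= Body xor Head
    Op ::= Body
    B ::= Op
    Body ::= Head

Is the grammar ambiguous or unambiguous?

Unambiguous

(B is unreachable from Op, so its rules don't affect L(Op).) Op → Op or Body | Body  ;  Body → Body xor Head | Head  — a left-associative chain with Head at the bottom. Each string factors uniquely by precedence.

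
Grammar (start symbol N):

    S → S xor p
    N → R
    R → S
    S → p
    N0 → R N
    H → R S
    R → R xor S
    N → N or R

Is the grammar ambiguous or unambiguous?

Ambiguous

Witness: p xor p

Derivation 1: N ⇒ R ⇒ S ⇒ S xor p ⇒ p xor p
Derivation 2: N ⇒ R ⇒ R xor S ⇒ S xor S ⇒ p xor S ⇒ p xor p

Two distinct leftmost derivations for the same string.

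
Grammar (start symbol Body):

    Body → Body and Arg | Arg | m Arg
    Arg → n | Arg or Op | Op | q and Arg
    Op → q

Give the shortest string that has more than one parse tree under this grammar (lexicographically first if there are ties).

length 1: no string has ≥2 trees
length 2: no string has ≥2 trees
length 3: q and n has 2 parse trees

Two derivations of q and n:
  Body ⇒ Body and Arg ⇒ Arg and Arg ⇒ Op and Arg ⇒ q and Arg ⇒ q and n
  Body ⇒ Arg ⇒ q and Arg ⇒ q and n

q and n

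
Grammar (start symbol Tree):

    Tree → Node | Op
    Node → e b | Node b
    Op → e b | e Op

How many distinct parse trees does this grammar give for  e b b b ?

Parse trees for e b b b:
  [Tree [Node [Node [Node e b] b] b]]

1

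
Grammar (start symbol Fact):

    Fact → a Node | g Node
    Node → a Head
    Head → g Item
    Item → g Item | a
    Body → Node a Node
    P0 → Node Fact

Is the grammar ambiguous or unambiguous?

Only Fact, Node, Head, Item are reachable from Fact; ignoring the rest: The reachable rules are right-linear with at most one rule per (nonterminal, next-terminal) pair. Each input token forces the next rule, so parsing is deterministic.

Unambiguous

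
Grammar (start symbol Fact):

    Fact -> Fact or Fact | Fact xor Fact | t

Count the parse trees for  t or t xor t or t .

Parse trees for t or t xor t or t:
  [Fact [Fact t] or [Fact [Fact [Fact t] xor [Fact t]] or [Fact t]]]
  [Fact [Fact t] or [Fact [Fact t] xor [Fact [Fact t] or [Fact t]]]]
  [Fact [Fact [Fact t] or [Fact [Fact t] xor [Fact t]]] or [Fact t]]
  [Fact [Fact [Fact [Fact t] or [Fact t]] xor [Fact t]] or [Fact t]]
  [Fact [Fact [Fact t] or [Fact t]] xor [Fact [Fact t] or [Fact t]]]

5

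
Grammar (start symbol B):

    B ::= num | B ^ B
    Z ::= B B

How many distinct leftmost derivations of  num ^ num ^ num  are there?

Parse trees for num ^ num ^ num:
  [B [B num] ^ [B [B num] ^ [B num]]]
  [B [B [B num] ^ [B num]] ^ [B num]]

2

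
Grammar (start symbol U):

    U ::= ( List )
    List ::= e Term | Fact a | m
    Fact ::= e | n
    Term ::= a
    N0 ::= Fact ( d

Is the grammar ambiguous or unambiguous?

Ambiguous

Witness: ( e a )

Derivation 1: U ⇒ ( List ) ⇒ ( e Term ) ⇒ ( e a )
Derivation 2: U ⇒ ( List ) ⇒ ( Fact a ) ⇒ ( e a )

Two distinct leftmost derivations for the same string.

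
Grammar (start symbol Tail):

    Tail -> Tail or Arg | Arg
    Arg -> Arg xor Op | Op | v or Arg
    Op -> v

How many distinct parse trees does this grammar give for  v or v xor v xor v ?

4

Parse trees for v or v xor v xor v:
  [Tail [Tail [Arg [Op v]]] or [Arg [Arg [Arg [Op v]] xor [Op v]] xor [Op v]]]
  [Tail [Arg [Arg [Arg v or [Arg [Op v]]] xor [Op v]] xor [Op v]]]
  [Tail [Arg [Arg v or [Arg [Arg [Op v]] xor [Op v]]] xor [Op v]]]
  [Tail [Arg v or [Arg [Arg [Arg [Op v]] xor [Op v]] xor [Op v]]]]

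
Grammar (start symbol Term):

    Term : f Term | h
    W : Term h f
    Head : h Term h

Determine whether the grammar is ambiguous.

Unambiguous

(W, Head are unreachable from Term, so their rules don't affect L(Term).) Restricted to the reachable nonterminals, every rule has the form A → t or A → t B, and no two rules for the same A share a first terminal. The grammar encodes a DFA — one run per string.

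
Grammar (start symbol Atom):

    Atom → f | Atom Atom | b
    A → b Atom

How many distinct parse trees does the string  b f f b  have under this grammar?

Parse trees for b f f b:
  [Atom [Atom b] [Atom [Atom f] [Atom [Atom f] [Atom b]]]]
  [Atom [Atom b] [Atom [Atom [Atom f] [Atom f]] [Atom b]]]
  [Atom [Atom [Atom b] [Atom f]] [Atom [Atom f] [Atom b]]]
  [Atom [Atom [Atom b] [Atom [Atom f] [Atom f]]] [Atom b]]
  [Atom [Atom [Atom [Atom b] [Atom f]] [Atom f]] [Atom b]]

5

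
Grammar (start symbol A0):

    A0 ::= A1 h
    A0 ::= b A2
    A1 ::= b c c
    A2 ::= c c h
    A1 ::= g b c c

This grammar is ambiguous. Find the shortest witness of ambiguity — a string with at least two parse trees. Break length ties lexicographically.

length 4: b c c h has 2 parse trees

Two derivations of b c c h:
  A0 ⇒ A1 h ⇒ b c c h
  A0 ⇒ b A2 ⇒ b c c h

b c c h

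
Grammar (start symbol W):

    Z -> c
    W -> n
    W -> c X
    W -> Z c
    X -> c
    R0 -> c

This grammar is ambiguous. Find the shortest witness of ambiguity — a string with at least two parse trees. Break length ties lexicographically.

length 1: no string has ≥2 trees
length 2: c c has 2 parse trees

Two derivations of c c:
  W ⇒ c X ⇒ c c
  W ⇒ Z c ⇒ c c

c c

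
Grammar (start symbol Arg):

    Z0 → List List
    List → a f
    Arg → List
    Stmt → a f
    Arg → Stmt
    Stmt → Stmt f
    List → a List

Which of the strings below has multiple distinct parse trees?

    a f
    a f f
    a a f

a f: 2 trees
a f f: 1 tree
a a f: 1 tree

a f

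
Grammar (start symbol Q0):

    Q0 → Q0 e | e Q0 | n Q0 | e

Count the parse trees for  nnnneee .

22

Parse trees for nnnneee (showing first 6 of 22):
  [Q0 [Q0 [Q0 n [Q0 n [Q0 n [Q0 n [Q0 e]]]]] e] e]
  [Q0 [Q0 n [Q0 [Q0 n [Q0 n [Q0 n [Q0 e]]]] e]] e]
  [Q0 [Q0 n [Q0 n [Q0 [Q0 n [Q0 n [Q0 e]]] e]]] e]
  [Q0 [Q0 n [Q0 n [Q0 n [Q0 [Q0 n [Q0 e]] e]]]] e]
  [Q0 [Q0 n [Q0 n [Q0 n [Q0 n [Q0 [Q0 e] e]]]]] e]
  [Q0 [Q0 n [Q0 n [Q0 n [Q0 n [Q0 e [Q0 e]]]]]] e]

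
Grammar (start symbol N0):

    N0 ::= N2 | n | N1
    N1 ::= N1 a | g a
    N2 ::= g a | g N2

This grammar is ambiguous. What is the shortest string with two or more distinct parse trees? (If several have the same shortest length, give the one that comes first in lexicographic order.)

g a

length 1: no string has ≥2 trees
length 2: g a has 2 parse trees

Two derivations of g a:
  N0 ⇒ N2 ⇒ g a
  N0 ⇒ N1 ⇒ g a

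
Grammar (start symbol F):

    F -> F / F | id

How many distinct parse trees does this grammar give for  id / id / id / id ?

Parse trees for id / id / id / id:
  [F [F id] / [F [F id] / [F [F id] / [F id]]]]
  [F [F id] / [F [F [F id] / [F id]] / [F id]]]
  [F [F [F id] / [F id]] / [F [F id] / [F id]]]
  [F [F [F id] / [F [F id] / [F id]]] / [F id]]
  [F [F [F [F id] / [F id]] / [F id]] / [F id]]

5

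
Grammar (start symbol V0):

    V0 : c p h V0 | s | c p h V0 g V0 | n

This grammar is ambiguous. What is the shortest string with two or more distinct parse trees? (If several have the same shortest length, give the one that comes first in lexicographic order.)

c p h c p h n g n

length 1: no string has ≥2 trees
length 4: no string has ≥2 trees
length 6: no string has ≥2 trees
length 7: no string has ≥2 trees
length 9: c p h c p h n g n has 2 parse trees

Two derivations of c p h c p h n g n:
  V0 ⇒ c p h V0 ⇒ c p h c p h V0 g V0 ⇒ c p h c p h n g V0 ⇒ c p h c p h n g n
  V0 ⇒ c p h V0 g V0 ⇒ c p h c p h V0 g V0 ⇒ c p h c p h n g V0 ⇒ c p h c p h n g n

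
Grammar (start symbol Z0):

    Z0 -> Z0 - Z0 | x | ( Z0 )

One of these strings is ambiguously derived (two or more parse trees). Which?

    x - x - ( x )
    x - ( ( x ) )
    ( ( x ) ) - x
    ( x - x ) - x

x - x - ( x ): 2 trees
x - ( ( x ) ): 1 tree
( ( x ) ) - x: 1 tree
( x - x ) - x: 1 tree

x - x - ( x )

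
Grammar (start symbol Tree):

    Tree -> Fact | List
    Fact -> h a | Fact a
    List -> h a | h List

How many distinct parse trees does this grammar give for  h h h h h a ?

Parse trees for h h h h h a:
  [Tree [List h [List h [List h [List h [List h a]]]]]]

1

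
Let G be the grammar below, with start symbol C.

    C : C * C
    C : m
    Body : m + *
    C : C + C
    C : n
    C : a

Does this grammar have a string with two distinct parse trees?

Witness: a * a * a

Derivation 1: C ⇒ C * C ⇒ C * C * C ⇒ a * C * C ⇒ a * a * C ⇒ a * a * a
Derivation 2: C ⇒ C * C ⇒ a * C ⇒ a * C * C ⇒ a * a * C ⇒ a * a * a

Two distinct leftmost derivations for the same string.

Ambiguous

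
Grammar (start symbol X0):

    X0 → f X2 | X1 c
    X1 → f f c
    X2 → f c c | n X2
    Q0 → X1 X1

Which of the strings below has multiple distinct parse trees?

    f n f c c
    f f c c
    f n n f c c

f n f c c: 1 tree
f f c c: 2 trees
f n n f c c: 1 tree

f f c c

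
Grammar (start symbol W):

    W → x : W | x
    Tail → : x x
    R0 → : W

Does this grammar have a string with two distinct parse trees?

Unambiguous

Only W is reachable from W; ignoring the rest: Right-recursive list with a separator: after each atom, whether the separator follows determines the rule. One parse per string.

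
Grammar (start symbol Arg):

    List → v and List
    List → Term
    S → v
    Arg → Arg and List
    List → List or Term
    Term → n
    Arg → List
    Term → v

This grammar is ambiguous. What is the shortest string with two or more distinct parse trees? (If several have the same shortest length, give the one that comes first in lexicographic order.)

length 1: no string has ≥2 trees
length 3: v and n has 2 parse trees

Two derivations of v and n:
  Arg ⇒ Arg and List ⇒ List and List ⇒ Term and List ⇒ v and List ⇒ v and Term ⇒ v and n
  Arg ⇒ List ⇒ v and List ⇒ v and Term ⇒ v and n

v and n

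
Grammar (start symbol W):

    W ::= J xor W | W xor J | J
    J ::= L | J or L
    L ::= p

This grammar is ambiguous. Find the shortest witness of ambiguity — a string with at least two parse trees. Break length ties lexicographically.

length 1: no string has ≥2 trees
length 3: p xor p has 2 parse trees

Two derivations of p xor p:
  W ⇒ J xor W ⇒ L xor W ⇒ p xor W ⇒ p xor J ⇒ p xor L ⇒ p xor p
  W ⇒ W xor J ⇒ J xor J ⇒ L xor J ⇒ p xor J ⇒ p xor L ⇒ p xor p

p xor p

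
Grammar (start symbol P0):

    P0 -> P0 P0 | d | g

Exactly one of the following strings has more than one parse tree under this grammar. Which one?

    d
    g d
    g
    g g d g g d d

d: 1 tree
g d: 1 tree
g: 1 tree
g g d g g d d: 132 trees

g g d g g d d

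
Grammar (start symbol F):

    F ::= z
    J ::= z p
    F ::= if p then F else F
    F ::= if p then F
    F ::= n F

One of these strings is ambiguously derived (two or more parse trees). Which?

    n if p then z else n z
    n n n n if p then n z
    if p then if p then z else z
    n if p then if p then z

n if p then z else n z: 1 tree
n n n n if p then n z: 1 tree
if p then if p then z else z: 2 trees
n if p then if p then z: 1 tree

if p then if p then z else z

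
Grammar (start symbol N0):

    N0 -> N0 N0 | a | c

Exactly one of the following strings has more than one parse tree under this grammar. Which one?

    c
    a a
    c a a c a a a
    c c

c: 1 tree
a a: 1 tree
c a a c a a a: 132 trees
c c: 1 tree

c a a c a a a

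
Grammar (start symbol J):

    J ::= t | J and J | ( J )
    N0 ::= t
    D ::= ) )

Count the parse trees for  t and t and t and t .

5

Parse trees for t and t and t and t:
  [J [J t] and [J [J t] and [J [J t] and [J t]]]]
  [J [J t] and [J [J [J t] and [J t]] and [J t]]]
  [J [J [J t] and [J t]] and [J [J t] and [J t]]]
  [J [J [J t] and [J [J t] and [J t]]] and [J t]]
  [J [J [J [J t] and [J t]] and [J t]] and [J t]]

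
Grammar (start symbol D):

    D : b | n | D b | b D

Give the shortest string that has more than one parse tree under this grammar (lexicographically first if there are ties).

length 1: no string has ≥2 trees
length 2: b b has 2 parse trees

Two derivations of b b:
  D ⇒ D b ⇒ b b
  D ⇒ b D ⇒ b b

b b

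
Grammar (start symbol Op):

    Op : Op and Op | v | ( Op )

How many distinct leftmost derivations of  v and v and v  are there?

2

Parse trees for v and v and v:
  [Op [Op v] and [Op [Op v] and [Op v]]]
  [Op [Op [Op v] and [Op v]] and [Op v]]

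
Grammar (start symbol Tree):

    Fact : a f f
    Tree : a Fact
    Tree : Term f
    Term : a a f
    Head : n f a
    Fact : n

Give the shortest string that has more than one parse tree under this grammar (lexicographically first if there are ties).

a a f f

length 2: no string has ≥2 trees
length 4: a a f f has 2 parse trees

Two derivations of a a f f:
  Tree ⇒ a Fact ⇒ a a f f
  Tree ⇒ Term f ⇒ a a f f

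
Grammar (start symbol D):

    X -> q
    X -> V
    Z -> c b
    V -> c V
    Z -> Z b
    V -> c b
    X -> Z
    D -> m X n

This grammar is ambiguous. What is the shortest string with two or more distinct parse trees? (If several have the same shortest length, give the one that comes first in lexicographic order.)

length 3: no string has ≥2 trees
length 4: m c b n has 2 parse trees

Two derivations of m c b n:
  D ⇒ m X n ⇒ m V n ⇒ m c b n
  D ⇒ m X n ⇒ m Z n ⇒ m c b n

m c b n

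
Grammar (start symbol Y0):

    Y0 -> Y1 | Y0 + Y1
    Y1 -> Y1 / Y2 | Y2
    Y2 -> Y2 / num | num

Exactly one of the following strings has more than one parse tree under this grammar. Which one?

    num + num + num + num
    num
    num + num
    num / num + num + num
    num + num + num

num + num + num + num: 1 tree
num: 1 tree
num + num: 1 tree
num / num + num + num: 2 trees
num + num + num: 1 tree

num / num + num + num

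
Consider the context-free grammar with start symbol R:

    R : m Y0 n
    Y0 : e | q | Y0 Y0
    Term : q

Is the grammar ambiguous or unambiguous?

Ambiguous

Witness: m e e e n

Derivation 1: R ⇒ m Y0 n ⇒ m Y0 Y0 n ⇒ m e Y0 n ⇒ m e Y0 Y0 n ⇒ m e e Y0 n ⇒ m e e e n
Derivation 2: R ⇒ m Y0 n ⇒ m Y0 Y0 n ⇒ m Y0 Y0 Y0 n ⇒ m e Y0 Y0 n ⇒ m e e Y0 n ⇒ m e e e n

Two distinct leftmost derivations for the same string.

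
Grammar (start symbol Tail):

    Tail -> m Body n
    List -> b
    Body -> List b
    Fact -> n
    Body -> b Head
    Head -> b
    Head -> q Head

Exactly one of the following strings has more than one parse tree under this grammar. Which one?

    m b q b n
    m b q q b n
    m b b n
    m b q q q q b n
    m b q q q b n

m b b n

m b q b n: 1 tree
m b q q b n: 1 tree
m b b n: 2 trees
m b q q q q b n: 1 tree
m b q q q b n: 1 tree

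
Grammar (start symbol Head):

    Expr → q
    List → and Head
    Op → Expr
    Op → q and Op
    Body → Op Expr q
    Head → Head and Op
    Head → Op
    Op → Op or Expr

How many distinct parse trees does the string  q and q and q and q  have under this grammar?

8

Parse trees for q and q and q and q:
  [Head [Head [Op [Expr q]]] and [Op q and [Op q and [Op [Expr q]]]]]
  [Head [Head [Head [Op [Expr q]]] and [Op [Expr q]]] and [Op q and [Op [Expr q]]]]
  [Head [Head [Op q and [Op [Expr q]]]] and [Op q and [Op [Expr q]]]]
  [Head [Head [Head [Op [Expr q]]] and [Op q and [Op [Expr q]]]] and [Op [Expr q]]]
  [Head [Head [Head [Head [Op [Expr q]]] and [Op [Expr q]]] and [Op [Expr q]]] and [Op [Expr q]]]
  [Head [Head [Head [Op q and [Op [Expr q]]]] and [Op [Expr q]]] and [Op [Expr q]]]
  [Head [Head [Op q and [Op q and [Op [Expr q]]]]] and [Op [Expr q]]]
  [Head [Op q and [Op q and [Op q and [Op [Expr q]]]]]]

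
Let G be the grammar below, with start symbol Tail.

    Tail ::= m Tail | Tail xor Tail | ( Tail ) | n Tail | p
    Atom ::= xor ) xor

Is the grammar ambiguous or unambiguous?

Ambiguous

Witness: m p xor p

Derivation 1: Tail ⇒ m Tail ⇒ m Tail xor Tail ⇒ m p xor Tail ⇒ m p xor p
Derivation 2: Tail ⇒ Tail xor Tail ⇒ m Tail xor Tail ⇒ m p xor Tail ⇒ m p xor p

Two distinct leftmost derivations for the same string.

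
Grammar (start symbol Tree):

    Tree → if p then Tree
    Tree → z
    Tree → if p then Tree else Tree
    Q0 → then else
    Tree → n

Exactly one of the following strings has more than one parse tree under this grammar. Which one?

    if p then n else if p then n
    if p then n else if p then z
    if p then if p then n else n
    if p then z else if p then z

if p then if p then n else n

if p then n else if p then n: 1 tree
if p then n else if p then z: 1 tree
if p then if p then n else n: 2 trees
if p then z else if p then z: 1 tree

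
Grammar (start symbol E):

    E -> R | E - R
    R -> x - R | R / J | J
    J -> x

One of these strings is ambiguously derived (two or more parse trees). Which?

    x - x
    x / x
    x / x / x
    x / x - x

x - x

x - x: 2 trees
x / x: 1 tree
x / x / x: 1 tree
x / x - x: 1 tree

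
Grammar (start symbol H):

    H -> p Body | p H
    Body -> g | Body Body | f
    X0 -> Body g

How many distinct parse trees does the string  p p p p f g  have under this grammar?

1

Parse trees for p p p p f g:
  [H p [H p [H p [H p [Body [Body f] [Body g]]]]]]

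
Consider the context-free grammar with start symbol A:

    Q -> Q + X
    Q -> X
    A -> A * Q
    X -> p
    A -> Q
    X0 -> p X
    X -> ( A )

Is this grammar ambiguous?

Unambiguous

Only A, Q, X are reachable from A; ignoring the rest: A → A * Q | Q  ;  Q → Q + X | X  — a left-associative chain with X at the bottom. Each string factors uniquely by precedence.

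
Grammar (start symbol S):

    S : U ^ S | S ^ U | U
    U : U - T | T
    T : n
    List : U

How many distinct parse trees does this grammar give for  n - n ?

Parse trees for n - n:
  [S [U [U [T n]] - [T n]]]

1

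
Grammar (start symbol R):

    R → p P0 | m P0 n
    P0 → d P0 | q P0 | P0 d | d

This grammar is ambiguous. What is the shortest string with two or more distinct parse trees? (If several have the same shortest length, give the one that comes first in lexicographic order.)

p d d

length 2: no string has ≥2 trees
length 3: p d d has 2 parse trees

Two derivations of p d d:
  R ⇒ p P0 ⇒ p d P0 ⇒ p d d
  R ⇒ p P0 ⇒ p P0 d ⇒ p d d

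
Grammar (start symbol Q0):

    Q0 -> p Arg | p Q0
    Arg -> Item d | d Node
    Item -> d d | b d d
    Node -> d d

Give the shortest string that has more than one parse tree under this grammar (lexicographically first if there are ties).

p d d d

length 4: p d d d has 2 parse trees

Two derivations of p d d d:
  Q0 ⇒ p Arg ⇒ p Item d ⇒ p d d d
  Q0 ⇒ p Arg ⇒ p d Node ⇒ p d d d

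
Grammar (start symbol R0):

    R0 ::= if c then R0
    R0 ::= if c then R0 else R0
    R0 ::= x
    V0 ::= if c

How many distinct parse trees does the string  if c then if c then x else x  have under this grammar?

Parse trees for if c then if c then x else x:
  [R0 if c then [R0 if c then [R0 x] else [R0 x]]]
  [R0 if c then [R0 if c then [R0 x]] else [R0 x]]

2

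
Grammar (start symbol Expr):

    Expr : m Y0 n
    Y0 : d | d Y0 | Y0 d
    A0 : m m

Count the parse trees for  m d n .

1

Parse trees for m d n:
  [Expr m [Y0 d] n]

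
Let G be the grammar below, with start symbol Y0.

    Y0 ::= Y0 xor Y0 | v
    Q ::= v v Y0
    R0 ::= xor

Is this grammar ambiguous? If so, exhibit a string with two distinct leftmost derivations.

Ambiguous

Witness: v xor v xor v

Derivation 1: Y0 ⇒ Y0 xor Y0 ⇒ Y0 xor Y0 xor Y0 ⇒ v xor Y0 xor Y0 ⇒ v xor v xor Y0 ⇒ v xor v xor v
Derivation 2: Y0 ⇒ Y0 xor Y0 ⇒ v xor Y0 ⇒ v xor Y0 xor Y0 ⇒ v xor v xor Y0 ⇒ v xor v xor v

Two distinct leftmost derivations for the same string.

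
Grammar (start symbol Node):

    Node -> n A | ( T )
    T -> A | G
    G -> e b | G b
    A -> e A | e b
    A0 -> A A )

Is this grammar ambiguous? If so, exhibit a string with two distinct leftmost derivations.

Ambiguous

Witness: ( e b )

Derivation 1: Node ⇒ ( T ) ⇒ ( A ) ⇒ ( e b )
Derivation 2: Node ⇒ ( T ) ⇒ ( G ) ⇒ ( e b )

Two distinct leftmost derivations for the same string.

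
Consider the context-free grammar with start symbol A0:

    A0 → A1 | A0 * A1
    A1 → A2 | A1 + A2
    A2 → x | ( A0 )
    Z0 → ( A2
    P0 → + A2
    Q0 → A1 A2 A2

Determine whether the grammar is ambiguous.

Unambiguous

(Z0, P0, Q0 are unreachable from A0, so their rules don't affect L(A0).) This is a standard precedence ladder (A0 over A1 over A2), with each level left-recursive on its own operator ('*' at A0, '+' at A1). That structure is LR(1), hence unambiguous.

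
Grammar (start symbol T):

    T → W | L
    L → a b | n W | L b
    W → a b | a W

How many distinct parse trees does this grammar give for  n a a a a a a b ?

1

Parse trees for n a a a a a a b:
  [T [L n [W a [W a [W a [W a [W a [W a b]]]]]]]]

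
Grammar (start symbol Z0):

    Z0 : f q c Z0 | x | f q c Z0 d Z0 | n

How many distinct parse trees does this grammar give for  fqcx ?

Parse trees for fqcx:
  [Z0 f q c [Z0 x]]

1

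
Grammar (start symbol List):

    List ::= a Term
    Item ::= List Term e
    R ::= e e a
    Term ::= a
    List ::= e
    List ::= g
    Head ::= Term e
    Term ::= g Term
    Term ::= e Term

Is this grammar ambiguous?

Unambiguous

(Item, R, Head are unreachable from List, so their rules don't affect L(List).) Each reachable nonterminal has at most one production per leading terminal, and all productions are right-linear; the derivation is determined token-by-token.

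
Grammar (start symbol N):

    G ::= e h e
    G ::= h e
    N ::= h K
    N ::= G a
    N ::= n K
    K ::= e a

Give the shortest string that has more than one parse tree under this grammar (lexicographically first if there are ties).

length 3: h e a has 2 parse trees

Two derivations of h e a:
  N ⇒ h K ⇒ h e a
  N ⇒ G a ⇒ h e a

h e a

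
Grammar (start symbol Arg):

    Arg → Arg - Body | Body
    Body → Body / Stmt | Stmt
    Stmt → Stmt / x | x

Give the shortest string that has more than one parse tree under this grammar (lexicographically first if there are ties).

x / x

length 1: no string has ≥2 trees
length 3: x / x has 2 parse trees

Two derivations of x / x:
  Arg ⇒ Body ⇒ Body / Stmt ⇒ Stmt / Stmt ⇒ x / Stmt ⇒ x / x
  Arg ⇒ Body ⇒ Stmt ⇒ Stmt / x ⇒ x / x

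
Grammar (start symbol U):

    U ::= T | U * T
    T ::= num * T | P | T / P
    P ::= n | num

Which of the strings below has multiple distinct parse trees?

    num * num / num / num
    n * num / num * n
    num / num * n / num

num * num / num / num

num * num / num / num: 4 trees
n * num / num * n: 1 tree
num / num * n / num: 1 tree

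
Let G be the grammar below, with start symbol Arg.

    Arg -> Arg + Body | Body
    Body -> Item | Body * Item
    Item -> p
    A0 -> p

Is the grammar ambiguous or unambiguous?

(A0 is unreachable from Arg, so its rules don't affect L(Arg).) Arg → Arg + Body | Body  ;  Body → Body * Item | Item  — a left-associative chain with Item at the bottom. Each string factors uniquely by precedence.

Unambiguous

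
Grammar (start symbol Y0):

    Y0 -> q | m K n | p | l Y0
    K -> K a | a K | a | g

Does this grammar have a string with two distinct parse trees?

Ambiguous

Witness: m a a n

Derivation 1: Y0 ⇒ m K n ⇒ m K a n ⇒ m a a n
Derivation 2: Y0 ⇒ m K n ⇒ m a K n ⇒ m a a n

Two distinct leftmost derivations for the same string.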